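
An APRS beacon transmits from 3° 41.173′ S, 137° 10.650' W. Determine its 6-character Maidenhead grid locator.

CI16jh

Offset from 180°W / 90°S: lon 42.8225°, lat 86.3138°.
Field (20°×10°, letters A–R): 42.8225/20 → 2 → C, 86.3138/10 → 8 → I; chars CI.
Square (2°×1°, digits 0–9): 2.8225/2 → 1, 6.3138/1 → 6; chars 16.
Subsquare (5′×2.5′, letters a–x): 0.8225/0.0833333 → 9 → j, 0.3138/0.0416667 → 7 → h; chars jh.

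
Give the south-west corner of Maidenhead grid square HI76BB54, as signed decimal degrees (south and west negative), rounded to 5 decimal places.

-3.94167, -25.87500

Field H=7, I=8: +7·20° lon, +8·10° lat → SW at lon -40°, lat -10°.
Square 7, 6: +7·2° lon, +6·1° lat → SW at lon -26°, lat -4°.
Subsquare b=1, b=1: +1·0.0833333° lon, +1·0.0416667° lat → SW at lon -25.9167°, lat -3.95833°.
Extended square 5, 4: +5·0.00833333° lon, +4·0.00416667° lat → SW at lon -25.875°, lat -3.94167°.
latitude -3.94167, longitude -25.87500.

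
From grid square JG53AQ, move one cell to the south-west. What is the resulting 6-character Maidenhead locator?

JG43xp

Longitude subsquare a = 0; −1 → -1, wraps to 23 = x, carry into square.
Longitude square 5; −1 → 4.
Latitude subsquare q = 16; −1 → 15 = p.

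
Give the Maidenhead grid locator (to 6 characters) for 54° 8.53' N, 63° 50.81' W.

Add 180° to longitude and 90° to latitude: 116.1532, 144.1422.
Field: 116.1532/20 → 5 → F, 144.1422/10 → 14 → O; chars FO.
Square: 16.1532/2 → 8, 4.1422/1 → 4; chars 84.
Subsquare: 0.1532/0.0833333 → 1 → b, 0.1422/0.0416667 → 3 → d; chars bd.

FO84bd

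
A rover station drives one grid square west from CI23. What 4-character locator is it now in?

CI13

Longitude square 2; −1 → 1.
The latitude characters are unchanged.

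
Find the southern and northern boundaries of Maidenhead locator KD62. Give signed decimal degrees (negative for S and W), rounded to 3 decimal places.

Field K=10, D=3: +10·20° lon, +3·10° lat → SW at lon 20°, lat -60°.
Square 6, 2: +6·2° lon, +2·1° lat → SW at lon 32°, lat -58°.
Cell spans 2° lon × 1° lat.
south -58.000, north -57.000.

-58.000, -57.000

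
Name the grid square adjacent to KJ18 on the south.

KJ17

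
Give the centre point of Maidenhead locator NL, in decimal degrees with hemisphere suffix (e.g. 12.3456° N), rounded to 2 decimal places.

25.00° N, 90.00° E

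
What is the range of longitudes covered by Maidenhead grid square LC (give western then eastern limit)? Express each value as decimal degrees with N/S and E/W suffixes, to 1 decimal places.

40.0° E, 60.0° E

Field L=11, C=2: +11·20° lon, +2·10° lat → SW at lon 40°, lat -70°.
Cell spans 20° lon × 10° lat.
west 40.0° E, east 60.0° E.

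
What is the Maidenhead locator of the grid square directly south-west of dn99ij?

Longitude subsquare i = 8; −1 → 7 = h.
Latitude subsquare j = 9; −1 → 8 = i.

DN99hi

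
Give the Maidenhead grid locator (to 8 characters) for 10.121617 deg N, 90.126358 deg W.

EK40wc49

Shift to the Maidenhead origin (180°W, 90°S): lon 89.87364, lat 100.12162.
Field: 89.87364/20 → 4 → E, 100.12162/10 → 10 → K; chars EK.
Square: 9.87364/2 → 4, 0.12162/1 → 0; chars 40.
Subsquare: 1.87364/0.0833333 → 22 → w, 0.12162/0.0416667 → 2 → c; chars wc.
Extended square: 0.04031/0.00833333 → 4, 0.03828/0.00416667 → 9; chars 49.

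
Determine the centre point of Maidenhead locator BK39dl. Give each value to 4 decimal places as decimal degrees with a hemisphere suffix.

19.4792° N, 153.7083° W

Field B=1, K=10: +1·20° lon, +10·10° lat → SW at lon -160°, lat 10°.
Square 3, 9: +3·2° lon, +9·1° lat → SW at lon -154°, lat 19°.
Subsquare d=3, l=11: +3·0.0833333° lon, +11·0.0416667° lat → SW at lon -153.75°, lat 19.4583°.
Cell spans 0.0833333° lon × 0.0416667° lat. Centre is SW corner plus half of each.
latitude 19.4792° N, longitude 153.7083° W.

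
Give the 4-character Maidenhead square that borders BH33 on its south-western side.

BH22

Longitude square 3; −1 → 2.
Latitude square 3; −1 → 2.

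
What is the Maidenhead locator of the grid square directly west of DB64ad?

DB54xd

Longitude subsquare a = 0; −1 → -1, wraps to 23 = x, carry into square.
Longitude square 6; −1 → 5.
The latitude characters are unchanged.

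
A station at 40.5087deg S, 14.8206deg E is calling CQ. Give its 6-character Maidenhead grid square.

JE79jl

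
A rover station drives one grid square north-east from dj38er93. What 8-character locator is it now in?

Longitude extended square 9; +1 → 10, wraps to 0, carry into subsquare.
Longitude subsquare e = 4; +1 → 5 = f.
Latitude extended square 3; +1 → 4.

DJ38fr04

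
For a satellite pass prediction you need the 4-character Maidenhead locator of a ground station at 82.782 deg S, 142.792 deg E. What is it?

Offset from 180°W / 90°S: lon 322.79°, lat 7.22°.
Field: lon ⌊322.79/20⌋ = 16 → Q; lat ⌊7.22/10⌋ = 0 → A.
Square: lon ⌊2.79/2⌋ = 1; lat ⌊7.22/1⌋ = 7.

QA17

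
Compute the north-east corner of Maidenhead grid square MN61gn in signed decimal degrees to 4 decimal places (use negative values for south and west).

41.5833, 72.5833

Field M=12, N=13: +12·20° lon, +13·10° lat → SW at lon 60°, lat 40°.
Square 6, 1: +6·2° lon, +1·1° lat → SW at lon 72°, lat 41°.
Subsquare g=6, n=13: +6·0.0833333° lon, +13·0.0416667° lat → SW at lon 72.5°, lat 41.5417°.
Cell spans 0.0833333° lon × 0.0416667° lat. NE corner is SW corner plus one full cell.
latitude 41.5833, longitude 72.5833.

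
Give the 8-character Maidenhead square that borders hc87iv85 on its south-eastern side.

HC87iv94

Longitude extended square 8; +1 → 9.
Latitude extended square 5; −1 → 4.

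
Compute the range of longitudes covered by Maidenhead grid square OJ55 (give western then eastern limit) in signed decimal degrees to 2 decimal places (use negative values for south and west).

110.00, 112.00

Field O=14, J=9: +14·20° lon, +9·10° lat → SW at lon 100°, lat 0°.
Square 5, 5: +5·2° lon, +5·1° lat → SW at lon 110°, lat 5°.
Cell spans 2° lon × 1° lat.
west 110.00, east 112.00.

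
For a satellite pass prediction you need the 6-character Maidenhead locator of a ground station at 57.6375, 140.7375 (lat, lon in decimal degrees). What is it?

QO07ip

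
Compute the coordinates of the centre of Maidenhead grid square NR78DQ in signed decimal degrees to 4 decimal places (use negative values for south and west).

Field N=13, R=17: +13·20° lon, +17·10° lat → SW at lon 80°, lat 80°.
Square 7, 8: +7·2° lon, +8·1° lat → SW at lon 94°, lat 88°.
Subsquare d=3, q=16: +3·0.0833333° lon, +16·0.0416667° lat → SW at lon 94.25°, lat 88.6667°.
Cell spans 0.0833333° lon × 0.0416667° lat. Centre is SW corner plus half of each.
latitude 88.6875, longitude 94.2917.

88.6875, 94.2917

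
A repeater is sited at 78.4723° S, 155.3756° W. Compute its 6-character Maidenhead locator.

BB21hm

Shift to the Maidenhead origin (180°W, 90°S): lon 24.6244, lat 11.5277.
Field (20°×10°, letters A–R): lon ⌊24.6244/20⌋ = 1 → B; lat ⌊11.5277/10⌋ = 1 → B.
Square (2°×1°, digits 0–9): lon ⌊4.6244/2⌋ = 2; lat ⌊1.5277/1⌋ = 1.
Subsquare (5′×2.5′, letters a–x): lon ⌊0.6244/0.0833333⌋ = 7 → h; lat ⌊0.5277/0.0416667⌋ = 12 → m.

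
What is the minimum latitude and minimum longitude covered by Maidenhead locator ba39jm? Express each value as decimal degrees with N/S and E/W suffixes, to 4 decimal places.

Field B=1, A=0: +1·20° lon, +0·10° lat → SW at lon -160°, lat -90°.
Square 3, 9: +3·2° lon, +9·1° lat → SW at lon -154°, lat -81°.
Subsquare j=9, m=12: +9·0.0833333° lon, +12·0.0416667° lat → SW at lon -153.25°, lat -80.5°.
latitude 80.5000° S, longitude 153.2500° W.

80.5000° S, 153.2500° W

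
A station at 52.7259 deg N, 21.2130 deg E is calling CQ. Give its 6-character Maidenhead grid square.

Add 180° to longitude and 90° to latitude: 201.2130, 142.7259.
Field: lon ⌊201.2130/20⌋ = 10 → K; lat ⌊142.7259/10⌋ = 14 → O.
Square: lon ⌊1.2130/2⌋ = 0; lat ⌊2.7259/1⌋ = 2.
Subsquare: lon ⌊1.2130/0.0833333⌋ = 14 → o; lat ⌊0.7259/0.0416667⌋ = 17 → r.

KO02or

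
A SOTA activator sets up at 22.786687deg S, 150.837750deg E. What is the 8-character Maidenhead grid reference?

QG57kf01

Shift to the Maidenhead origin (180°W, 90°S): lon 330.83775, lat 67.21331.
Field (20°×10°, letters A–R): lon ⌊330.83775/20⌋ = 16 → Q; lat ⌊67.21331/10⌋ = 6 → G.
Square (2°×1°, digits 0–9): lon ⌊10.83775/2⌋ = 5; lat ⌊7.21331/1⌋ = 7.
Subsquare (5′×2.5′, letters a–x): lon ⌊0.83775/0.0833333⌋ = 10 → k; lat ⌊0.21331/0.0416667⌋ = 5 → f.
Extended square (30″×15″, digits 0–9): lon ⌊0.00442/0.00833333⌋ = 0; lat ⌊0.00498/0.00416667⌋ = 1.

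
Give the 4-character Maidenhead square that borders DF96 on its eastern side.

Longitude square 9; +1 → 10, wraps to 0, carry into field.
Longitude field D = 3; +1 → 4 = E.
The latitude characters are unchanged.

EF06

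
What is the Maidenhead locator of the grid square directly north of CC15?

Latitude square 5; +1 → 6.
The longitude characters are unchanged.

CC16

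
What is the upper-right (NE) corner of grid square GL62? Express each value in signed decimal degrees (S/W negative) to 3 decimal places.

23.000, -46.000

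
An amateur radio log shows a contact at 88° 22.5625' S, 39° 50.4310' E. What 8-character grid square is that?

KA91wo09

Shift to the Maidenhead origin (180°W, 90°S): lon 219.84052, lat 1.62396.
Field (20°×10°, letters A–R): lon ⌊219.84052/20⌋ = 10 → K; lat ⌊1.62396/10⌋ = 0 → A.
Square (2°×1°, digits 0–9): lon ⌊19.84052/2⌋ = 9; lat ⌊1.62396/1⌋ = 1.
Subsquare (5′×2.5′, letters a–x): lon ⌊1.84052/0.0833333⌋ = 22 → w; lat ⌊0.62396/0.0416667⌋ = 14 → o.
Extended square (30″×15″, digits 0–9): lon ⌊0.00718/0.00833333⌋ = 0; lat ⌊0.04063/0.00416667⌋ = 9.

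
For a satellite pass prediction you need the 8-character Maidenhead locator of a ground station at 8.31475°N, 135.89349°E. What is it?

PJ78wh75

Offset from 180°W / 90°S: lon 315.89349°, lat 98.31475°.
Field: lon ⌊315.89349/20⌋ = 15 → P; lat ⌊98.31475/10⌋ = 9 → J.
Square: lon ⌊15.89349/2⌋ = 7; lat ⌊8.31475/1⌋ = 8.
Subsquare: lon ⌊1.89349/0.0833333⌋ = 22 → w; lat ⌊0.31475/0.0416667⌋ = 7 → h.
Extended square: lon ⌊0.06016/0.00833333⌋ = 7; lat ⌊0.02308/0.00416667⌋ = 5.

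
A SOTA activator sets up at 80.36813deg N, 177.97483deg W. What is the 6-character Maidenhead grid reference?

Offset from 180°W / 90°S: lon 2.0252°, lat 170.3681°.
Field: lon ⌊2.0252/20⌋ = 0 → A; lat ⌊170.3681/10⌋ = 17 → R.
Square: lon ⌊2.0252/2⌋ = 1; lat ⌊0.3681/1⌋ = 0.
Subsquare: lon ⌊0.0252/0.0833333⌋ = 0 → a; lat ⌊0.3681/0.0416667⌋ = 8 → i.

AR10ai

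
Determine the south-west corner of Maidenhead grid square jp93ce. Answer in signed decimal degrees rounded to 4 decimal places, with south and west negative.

63.1667, 18.1667

Field J=9, P=15: +9·20° lon, +15·10° lat → SW at lon 0°, lat 60°.
Square 9, 3: +9·2° lon, +3·1° lat → SW at lon 18°, lat 63°.
Subsquare c=2, e=4: +2·0.0833333° lon, +4·0.0416667° lat → SW at lon 18.1667°, lat 63.1667°.
latitude 63.1667, longitude 18.1667.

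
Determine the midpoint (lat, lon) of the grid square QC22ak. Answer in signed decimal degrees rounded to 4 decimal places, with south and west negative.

-67.5625, 144.0417

Field Q=16, C=2: +16·20° lon, +2·10° lat → SW at lon 140°, lat -70°.
Square 2, 2: +2·2° lon, +2·1° lat → SW at lon 144°, lat -68°.
Subsquare a=0, k=10: +0·0.0833333° lon, +10·0.0416667° lat → SW at lon 144°, lat -67.5833°.
Cell spans 0.0833333° lon × 0.0416667° lat. Centre is SW corner plus half of each.
latitude -67.5625, longitude 144.0417.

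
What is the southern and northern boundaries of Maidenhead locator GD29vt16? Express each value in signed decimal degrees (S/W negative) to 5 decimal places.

-50.18333, -50.17917

Field G=6, D=3: +6·20° lon, +3·10° lat → SW at lon -60°, lat -60°.
Square 2, 9: +2·2° lon, +9·1° lat → SW at lon -56°, lat -51°.
Subsquare v=21, t=19: +21·0.0833333° lon, +19·0.0416667° lat → SW at lon -54.25°, lat -50.2083°.
Extended square 1, 6: +1·0.00833333° lon, +6·0.00416667° lat → SW at lon -54.2417°, lat -50.1833°.
Cell spans 0.00833333° lon × 0.00416667° lat.
south -50.18333, north -50.17917.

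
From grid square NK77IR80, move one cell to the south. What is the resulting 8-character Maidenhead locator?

Latitude extended square 0; −1 → -1, wraps to 9, carry into subsquare.
Latitude subsquare r = 17; −1 → 16 = q.
The longitude characters are unchanged.

NK77iq89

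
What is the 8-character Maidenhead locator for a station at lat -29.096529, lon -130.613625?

CG40qv66

Shift to the Maidenhead origin (180°W, 90°S): lon 49.38637, lat 60.90347.
Field: lon ⌊49.38637/20⌋ = 2 → C; lat ⌊60.90347/10⌋ = 6 → G.
Square: lon ⌊9.38637/2⌋ = 4; lat ⌊0.90347/1⌋ = 0.
Subsquare: lon ⌊1.38637/0.0833333⌋ = 16 → q; lat ⌊0.90347/0.0416667⌋ = 21 → v.
Extended square: lon ⌊0.05304/0.00833333⌋ = 6; lat ⌊0.02847/0.00416667⌋ = 6.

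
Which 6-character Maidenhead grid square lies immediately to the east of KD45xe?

Longitude subsquare x = 23; +1 → 24, wraps to 0 = a, carry into square.
Longitude square 4; +1 → 5.
The latitude characters are unchanged.

KD55ae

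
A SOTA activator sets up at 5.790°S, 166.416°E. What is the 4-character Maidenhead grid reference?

RI34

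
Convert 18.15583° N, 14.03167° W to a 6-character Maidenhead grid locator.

Add 180° to longitude and 90° to latitude: 165.9683, 108.1558.
Field: 165.9683/20 → 8 → I, 108.1558/10 → 10 → K; chars IK.
Square: 5.9683/2 → 2, 8.1558/1 → 8; chars 28.
Subsquare: 1.9683/0.0833333 → 23 → x, 0.1558/0.0416667 → 3 → d; chars xd.

IK28xd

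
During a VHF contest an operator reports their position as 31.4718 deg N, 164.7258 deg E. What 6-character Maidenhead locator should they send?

RM21il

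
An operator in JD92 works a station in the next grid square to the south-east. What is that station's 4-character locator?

KD01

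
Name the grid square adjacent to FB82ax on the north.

Latitude subsquare x = 23; +1 → 24, wraps to 0 = a, carry into square.
Latitude square 2; +1 → 3.
The longitude characters are unchanged.

FB83aa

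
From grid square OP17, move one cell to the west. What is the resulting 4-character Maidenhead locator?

OP07

Longitude square 1; −1 → 0.
The latitude characters are unchanged.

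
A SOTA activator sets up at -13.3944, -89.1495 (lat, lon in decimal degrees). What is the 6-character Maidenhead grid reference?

EH56ko

Offset from 180°W / 90°S: lon 90.8505°, lat 76.6056°.
Field: lon ⌊90.8505/20⌋ = 4 → E; lat ⌊76.6056/10⌋ = 7 → H.
Square: lon ⌊10.8505/2⌋ = 5; lat ⌊6.6056/1⌋ = 6.
Subsquare: lon ⌊0.8505/0.0833333⌋ = 10 → k; lat ⌊0.6056/0.0416667⌋ = 14 → o.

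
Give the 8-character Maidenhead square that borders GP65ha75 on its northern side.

Latitude extended square 5; +1 → 6.
The longitude characters are unchanged.

GP65ha76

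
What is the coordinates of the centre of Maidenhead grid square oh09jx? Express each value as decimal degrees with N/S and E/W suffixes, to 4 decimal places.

10.0208° S, 100.7917° E

Field O=14, H=7: +14·20° lon, +7·10° lat → SW at lon 100°, lat -20°.
Square 0, 9: +0·2° lon, +9·1° lat → SW at lon 100°, lat -11°.
Subsquare j=9, x=23: +9·0.0833333° lon, +23·0.0416667° lat → SW at lon 100.75°, lat -10.0417°.
Cell spans 0.0833333° lon × 0.0416667° lat. Centre is SW corner plus half of each.
latitude 10.0208° S, longitude 100.7917° E.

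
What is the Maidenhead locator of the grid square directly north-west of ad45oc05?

AD45nc96

Longitude extended square 0; −1 → -1, wraps to 9, carry into subsquare.
Longitude subsquare o = 14; −1 → 13 = n.
Latitude extended square 5; +1 → 6.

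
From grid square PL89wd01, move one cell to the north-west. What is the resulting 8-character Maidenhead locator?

PL89vd92

Longitude extended square 0; −1 → -1, wraps to 9, carry into subsquare.
Longitude subsquare w = 22; −1 → 21 = v.
Latitude extended square 1; +1 → 2.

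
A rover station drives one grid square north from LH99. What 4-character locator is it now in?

Latitude square 9; +1 → 10, wraps to 0, carry into field.
Latitude field H = 7; +1 → 8 = I.
The longitude characters are unchanged.

LI90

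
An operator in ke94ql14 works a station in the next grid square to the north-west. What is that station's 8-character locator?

Longitude extended square 1; −1 → 0.
Latitude extended square 4; +1 → 5.

KE94ql05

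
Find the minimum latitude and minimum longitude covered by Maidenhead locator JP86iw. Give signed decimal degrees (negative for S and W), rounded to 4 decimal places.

Field J=9, P=15: +9·20° lon, +15·10° lat → SW at lon 0°, lat 60°.
Square 8, 6: +8·2° lon, +6·1° lat → SW at lon 16°, lat 66°.
Subsquare i=8, w=22: +8·0.0833333° lon, +22·0.0416667° lat → SW at lon 16.6667°, lat 66.9167°.
latitude 66.9167, longitude 16.6667.

66.9167, 16.6667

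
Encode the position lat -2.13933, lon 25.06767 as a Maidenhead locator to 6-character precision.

KI27mu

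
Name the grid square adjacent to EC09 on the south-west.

Longitude square 0; −1 → -1, wraps to 9, carry into field.
Longitude field E = 4; −1 → 3 = D.
Latitude square 9; −1 → 8.

DC98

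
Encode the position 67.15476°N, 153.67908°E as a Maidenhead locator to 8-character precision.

Offset from 180°W / 90°S: lon 333.67908°, lat 157.15476°.
Field (20°×10°, letters A–R): lon ⌊333.67908/20⌋ = 16 → Q; lat ⌊157.15476/10⌋ = 15 → P.
Square (2°×1°, digits 0–9): lon ⌊13.67908/2⌋ = 6; lat ⌊7.15476/1⌋ = 7.
Subsquare (5′×2.5′, letters a–x): lon ⌊1.67908/0.0833333⌋ = 20 → u; lat ⌊0.15476/0.0416667⌋ = 3 → d.
Extended square (30″×15″, digits 0–9): lon ⌊0.01241/0.00833333⌋ = 1; lat ⌊0.02976/0.00416667⌋ = 7.

QP67ud17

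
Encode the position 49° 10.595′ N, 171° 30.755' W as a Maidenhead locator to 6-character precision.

Shift to the Maidenhead origin (180°W, 90°S): lon 8.4874, lat 139.1766.
Field: lon ⌊8.4874/20⌋ = 0 → A; lat ⌊139.1766/10⌋ = 13 → N.
Square: lon ⌊8.4874/2⌋ = 4; lat ⌊9.1766/1⌋ = 9.
Subsquare: lon ⌊0.4874/0.0833333⌋ = 5 → f; lat ⌊0.1766/0.0416667⌋ = 4 → e.

AN49fe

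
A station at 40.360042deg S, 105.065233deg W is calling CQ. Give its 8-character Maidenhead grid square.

DE79lp23

Offset from 180°W / 90°S: lon 74.93477°, lat 49.63996°.
Field: lon ⌊74.93477/20⌋ = 3 → D; lat ⌊49.63996/10⌋ = 4 → E.
Square: lon ⌊14.93477/2⌋ = 7; lat ⌊9.63996/1⌋ = 9.
Subsquare: lon ⌊0.93477/0.0833333⌋ = 11 → l; lat ⌊0.63996/0.0416667⌋ = 15 → p.
Extended square: lon ⌊0.01810/0.00833333⌋ = 2; lat ⌊0.01496/0.00416667⌋ = 3.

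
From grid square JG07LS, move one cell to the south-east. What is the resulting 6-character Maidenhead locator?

JG07mr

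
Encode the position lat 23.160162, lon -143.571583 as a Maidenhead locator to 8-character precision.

Add 180° to longitude and 90° to latitude: 36.42842, 113.16016.
Field (20°×10°, letters A–R): lon ⌊36.42842/20⌋ = 1 → B; lat ⌊113.16016/10⌋ = 11 → L.
Square (2°×1°, digits 0–9): lon ⌊16.42842/2⌋ = 8; lat ⌊3.16016/1⌋ = 3.
Subsquare (5′×2.5′, letters a–x): lon ⌊0.42842/0.0833333⌋ = 5 → f; lat ⌊0.16016/0.0416667⌋ = 3 → d.
Extended square (30″×15″, digits 0–9): lon ⌊0.01175/0.00833333⌋ = 1; lat ⌊0.03516/0.00416667⌋ = 8.

BL83fd18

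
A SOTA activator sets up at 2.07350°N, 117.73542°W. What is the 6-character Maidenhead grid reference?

DJ12db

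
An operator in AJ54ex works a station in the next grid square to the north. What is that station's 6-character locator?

Latitude subsquare x = 23; +1 → 24, wraps to 0 = a, carry into square.
Latitude square 4; +1 → 5.
The longitude characters are unchanged.

AJ55ea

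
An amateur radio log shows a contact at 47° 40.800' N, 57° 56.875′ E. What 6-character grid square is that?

Offset from 180°W / 90°S: lon 237.9479°, lat 137.6800°.
Field (20°×10°, letters A–R): 237.9479/20 → 11 → L, 137.6800/10 → 13 → N; chars LN.
Square (2°×1°, digits 0–9): 17.9479/2 → 8, 7.6800/1 → 7; chars 87.
Subsquare (5′×2.5′, letters a–x): 1.9479/0.0833333 → 23 → x, 0.6800/0.0416667 → 16 → q; chars xq.

LN87xq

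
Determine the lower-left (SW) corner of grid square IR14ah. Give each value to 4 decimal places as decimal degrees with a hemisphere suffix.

Field I=8, R=17: +8·20° lon, +17·10° lat → SW at lon -20°, lat 80°.
Square 1, 4: +1·2° lon, +4·1° lat → SW at lon -18°, lat 84°.
Subsquare a=0, h=7: +0·0.0833333° lon, +7·0.0416667° lat → SW at lon -18°, lat 84.2917°.
latitude 84.2917° N, longitude 18.0000° W.

84.2917° N, 18.0000° W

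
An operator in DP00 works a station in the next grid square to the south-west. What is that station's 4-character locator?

Longitude square 0; −1 → -1, wraps to 9, carry into field.
Longitude field D = 3; −1 → 2 = C.
Latitude square 0; −1 → -1, wraps to 9, carry into field.
Latitude field P = 15; −1 → 14 = O.

CO99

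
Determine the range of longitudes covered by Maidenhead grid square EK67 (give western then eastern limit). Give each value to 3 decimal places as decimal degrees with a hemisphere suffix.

Field E=4, K=10: +4·20° lon, +10·10° lat → SW at lon -100°, lat 10°.
Square 6, 7: +6·2° lon, +7·1° lat → SW at lon -88°, lat 17°.
Cell spans 2° lon × 1° lat.
west 88.000° W, east 86.000° W.

88.000° W, 86.000° W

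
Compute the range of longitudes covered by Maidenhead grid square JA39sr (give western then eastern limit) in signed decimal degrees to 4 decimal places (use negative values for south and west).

7.5000, 7.5833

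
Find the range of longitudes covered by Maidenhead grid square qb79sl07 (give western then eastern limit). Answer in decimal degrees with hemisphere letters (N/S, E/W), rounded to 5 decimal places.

155.50000° E, 155.50833° E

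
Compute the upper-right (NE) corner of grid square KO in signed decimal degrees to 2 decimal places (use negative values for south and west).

Field K=10, O=14: +10·20° lon, +14·10° lat → SW at lon 20°, lat 50°.
Cell spans 20° lon × 10° lat. NE corner is SW corner plus one full cell.
latitude 60.00, longitude 40.00.

60.00, 40.00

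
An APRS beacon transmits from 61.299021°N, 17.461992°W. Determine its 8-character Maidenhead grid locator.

IP11gh41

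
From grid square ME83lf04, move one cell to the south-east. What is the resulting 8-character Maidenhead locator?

ME83lf13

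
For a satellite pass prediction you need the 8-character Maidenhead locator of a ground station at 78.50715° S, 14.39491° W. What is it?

IB21tl28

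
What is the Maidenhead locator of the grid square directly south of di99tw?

Latitude subsquare w = 22; −1 → 21 = v.
The longitude characters are unchanged.

DI99tv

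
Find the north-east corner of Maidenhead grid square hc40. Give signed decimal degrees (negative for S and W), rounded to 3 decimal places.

-69.000, -30.000

Field H=7, C=2: +7·20° lon, +2·10° lat → SW at lon -40°, lat -70°.
Square 4, 0: +4·2° lon, +0·1° lat → SW at lon -32°, lat -70°.
Cell spans 2° lon × 1° lat. NE corner is SW corner plus one full cell.
latitude -69.000, longitude -30.000.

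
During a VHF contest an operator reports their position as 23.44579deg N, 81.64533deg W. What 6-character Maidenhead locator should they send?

Offset from 180°W / 90°S: lon 98.3547°, lat 113.4458°.
Field (20°×10°, letters A–R): lon ⌊98.3547/20⌋ = 4 → E; lat ⌊113.4458/10⌋ = 11 → L.
Square (2°×1°, digits 0–9): lon ⌊18.3547/2⌋ = 9; lat ⌊3.4458/1⌋ = 3.
Subsquare (5′×2.5′, letters a–x): lon ⌊0.3547/0.0833333⌋ = 4 → e; lat ⌊0.4458/0.0416667⌋ = 10 → k.

EL93ek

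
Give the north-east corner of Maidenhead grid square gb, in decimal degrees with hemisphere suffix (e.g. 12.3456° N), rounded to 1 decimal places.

Field G=6, B=1: +6·20° lon, +1·10° lat → SW at lon -60°, lat -80°.
Cell spans 20° lon × 10° lat. NE corner is SW corner plus one full cell.
latitude 70.0° S, longitude 40.0° W.

70.0° S, 40.0° W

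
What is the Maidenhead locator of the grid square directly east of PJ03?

PJ13

Longitude square 0; +1 → 1.
The latitude characters are unchanged.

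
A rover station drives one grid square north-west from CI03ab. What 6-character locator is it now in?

BI93xc

Longitude subsquare a = 0; −1 → -1, wraps to 23 = x, carry into square.
Longitude square 0; −1 → -1, wraps to 9, carry into field.
Longitude field C = 2; −1 → 1 = B.
Latitude subsquare b = 1; +1 → 2 = c.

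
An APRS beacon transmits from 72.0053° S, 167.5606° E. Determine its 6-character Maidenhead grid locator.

Shift to the Maidenhead origin (180°W, 90°S): lon 347.5606, lat 17.9947.
Field: 347.5606/20 → 17 → R, 17.9947/10 → 1 → B; chars RB.
Square: 7.5606/2 → 3, 7.9947/1 → 7; chars 37.
Subsquare: 1.5606/0.0833333 → 18 → s, 0.9947/0.0416667 → 23 → x; chars sx.

RB37sx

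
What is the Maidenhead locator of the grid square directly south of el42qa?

Latitude subsquare a = 0; −1 → -1, wraps to 23 = x, carry into square.
Latitude square 2; −1 → 1.
The longitude characters are unchanged.

EL41qx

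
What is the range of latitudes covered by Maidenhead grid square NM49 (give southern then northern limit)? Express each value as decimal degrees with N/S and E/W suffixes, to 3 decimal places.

Field N=13, M=12: +13·20° lon, +12·10° lat → SW at lon 80°, lat 30°.
Square 4, 9: +4·2° lon, +9·1° lat → SW at lon 88°, lat 39°.
Cell spans 2° lon × 1° lat.
south 39.000° N, north 40.000° N.

39.000° N, 40.000° N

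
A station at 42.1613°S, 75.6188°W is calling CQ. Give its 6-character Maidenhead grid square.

Offset from 180°W / 90°S: lon 104.3812°, lat 47.8387°.
Field (20°×10°, letters A–R): lon ⌊104.3812/20⌋ = 5 → F; lat ⌊47.8387/10⌋ = 4 → E.
Square (2°×1°, digits 0–9): lon ⌊4.3812/2⌋ = 2; lat ⌊7.8387/1⌋ = 7.
Subsquare (5′×2.5′, letters a–x): lon ⌊0.3812/0.0833333⌋ = 4 → e; lat ⌊0.8387/0.0416667⌋ = 20 → u.

FE27eu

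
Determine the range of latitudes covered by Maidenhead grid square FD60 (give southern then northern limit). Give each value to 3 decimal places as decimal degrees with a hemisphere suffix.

Field F=5, D=3: +5·20° lon, +3·10° lat → SW at lon -80°, lat -60°.
Square 6, 0: +6·2° lon, +0·1° lat → SW at lon -68°, lat -60°.
Cell spans 2° lon × 1° lat.
south 60.000° S, north 59.000° S.

60.000° S, 59.000° S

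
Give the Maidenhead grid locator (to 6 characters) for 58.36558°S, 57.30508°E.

LD81pp

Offset from 180°W / 90°S: lon 237.3051°, lat 31.6344°.
Field (20°×10°, letters A–R): lon ⌊237.3051/20⌋ = 11 → L; lat ⌊31.6344/10⌋ = 3 → D.
Square (2°×1°, digits 0–9): lon ⌊17.3051/2⌋ = 8; lat ⌊1.6344/1⌋ = 1.
Subsquare (5′×2.5′, letters a–x): lon ⌊1.3051/0.0833333⌋ = 15 → p; lat ⌊0.6344/0.0416667⌋ = 15 → p.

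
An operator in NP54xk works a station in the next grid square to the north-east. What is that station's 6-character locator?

NP64al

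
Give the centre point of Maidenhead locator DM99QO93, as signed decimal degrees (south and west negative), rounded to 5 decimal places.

Field D=3, M=12: +3·20° lon, +12·10° lat → SW at lon -120°, lat 30°.
Square 9, 9: +9·2° lon, +9·1° lat → SW at lon -102°, lat 39°.
Subsquare q=16, o=14: +16·0.0833333° lon, +14·0.0416667° lat → SW at lon -100.667°, lat 39.5833°.
Extended square 9, 3: +9·0.00833333° lon, +3·0.00416667° lat → SW at lon -100.592°, lat 39.5958°.
Cell spans 0.00833333° lon × 0.00416667° lat. Centre is SW corner plus half of each.
latitude 39.59792, longitude -100.58750.

39.59792, -100.58750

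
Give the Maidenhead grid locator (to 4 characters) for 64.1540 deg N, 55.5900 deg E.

LP74

Shift to the Maidenhead origin (180°W, 90°S): lon 235.59, lat 154.15.
Field: lon ⌊235.59/20⌋ = 11 → L; lat ⌊154.15/10⌋ = 15 → P.
Square: lon ⌊15.59/2⌋ = 7; lat ⌊4.15/1⌋ = 4.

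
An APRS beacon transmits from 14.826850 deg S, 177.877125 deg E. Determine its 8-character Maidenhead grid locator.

Add 180° to longitude and 90° to latitude: 357.87712, 75.17315.
Field: 357.87712/20 → 17 → R, 75.17315/10 → 7 → H; chars RH.
Square: 17.87712/2 → 8, 5.17315/1 → 5; chars 85.
Subsquare: 1.87712/0.0833333 → 22 → w, 0.17315/0.0416667 → 4 → e; chars we.
Extended square: 0.04379/0.00833333 → 5, 0.00648/0.00416667 → 1; chars 51.

RH85we51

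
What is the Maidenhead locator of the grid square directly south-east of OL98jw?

OL98kv

Longitude subsquare j = 9; +1 → 10 = k.
Latitude subsquare w = 22; −1 → 21 = v.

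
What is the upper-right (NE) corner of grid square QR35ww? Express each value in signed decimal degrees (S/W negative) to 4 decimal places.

85.9583, 147.9167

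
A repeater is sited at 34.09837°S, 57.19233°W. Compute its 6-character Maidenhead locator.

GF15jv

Add 180° to longitude and 90° to latitude: 122.8077, 55.9016.
Field (20°×10°, letters A–R): 122.8077/20 → 6 → G, 55.9016/10 → 5 → F; chars GF.
Square (2°×1°, digits 0–9): 2.8077/2 → 1, 5.9016/1 → 5; chars 15.
Subsquare (5′×2.5′, letters a–x): 0.8077/0.0833333 → 9 → j, 0.9016/0.0416667 → 21 → v; chars jv.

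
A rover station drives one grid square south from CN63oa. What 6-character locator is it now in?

Latitude subsquare a = 0; −1 → -1, wraps to 23 = x, carry into square.
Latitude square 3; −1 → 2.
The longitude characters are unchanged.

CN62ox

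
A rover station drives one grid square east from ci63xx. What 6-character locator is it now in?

CI73ax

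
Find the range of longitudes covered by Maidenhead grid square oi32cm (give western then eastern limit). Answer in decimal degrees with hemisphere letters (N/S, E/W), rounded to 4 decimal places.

Field O=14, I=8: +14·20° lon, +8·10° lat → SW at lon 100°, lat -10°.
Square 3, 2: +3·2° lon, +2·1° lat → SW at lon 106°, lat -8°.
Subsquare c=2, m=12: +2·0.0833333° lon, +12·0.0416667° lat → SW at lon 106.167°, lat -7.5°.
Cell spans 0.0833333° lon × 0.0416667° lat.
west 106.1667° E, east 106.2500° E.

106.1667° E, 106.2500° E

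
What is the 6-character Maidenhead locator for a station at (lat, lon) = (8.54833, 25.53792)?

Offset from 180°W / 90°S: lon 205.5379°, lat 98.5483°.
Field: lon ⌊205.5379/20⌋ = 10 → K; lat ⌊98.5483/10⌋ = 9 → J.
Square: lon ⌊5.5379/2⌋ = 2; lat ⌊8.5483/1⌋ = 8.
Subsquare: lon ⌊1.5379/0.0833333⌋ = 18 → s; lat ⌊0.5483/0.0416667⌋ = 13 → n.

KJ28sn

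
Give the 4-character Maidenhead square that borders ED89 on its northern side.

Latitude square 9; +1 → 10, wraps to 0, carry into field.
Latitude field D = 3; +1 → 4 = E.
The longitude characters are unchanged.

EE80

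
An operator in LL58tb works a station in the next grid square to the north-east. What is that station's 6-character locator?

LL58uc

Longitude subsquare t = 19; +1 → 20 = u.
Latitude subsquare b = 1; +1 → 2 = c.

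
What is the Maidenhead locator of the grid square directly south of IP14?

IP13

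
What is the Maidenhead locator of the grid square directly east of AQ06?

Longitude square 0; +1 → 1.
The latitude characters are unchanged.

AQ16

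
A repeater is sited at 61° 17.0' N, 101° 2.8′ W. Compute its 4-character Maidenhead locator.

DP91

Offset from 180°W / 90°S: lon 78.95°, lat 151.28°.
Field: 78.95/20 → 3 → D, 151.28/10 → 15 → P; chars DP.
Square: 18.95/2 → 9, 1.28/1 → 1; chars 91.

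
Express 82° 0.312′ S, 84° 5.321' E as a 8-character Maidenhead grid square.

Shift to the Maidenhead origin (180°W, 90°S): lon 264.08868, lat 7.99480.
Field (20°×10°, letters A–R): 264.08868/20 → 13 → N, 7.99480/10 → 0 → A; chars NA.
Square (2°×1°, digits 0–9): 4.08868/2 → 2, 7.99480/1 → 7; chars 27.
Subsquare (5′×2.5′, letters a–x): 0.08868/0.0833333 → 1 → b, 0.99480/0.0416667 → 23 → x; chars bx.
Extended square (30″×15″, digits 0–9): 0.00535/0.00833333 → 0, 0.03647/0.00416667 → 8; chars 08.

NA27bx08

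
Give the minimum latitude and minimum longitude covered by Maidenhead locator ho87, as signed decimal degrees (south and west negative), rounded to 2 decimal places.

57.00, -24.00

Field H=7, O=14: +7·20° lon, +14·10° lat → SW at lon -40°, lat 50°.
Square 8, 7: +8·2° lon, +7·1° lat → SW at lon -24°, lat 57°.
latitude 57.00, longitude -24.00.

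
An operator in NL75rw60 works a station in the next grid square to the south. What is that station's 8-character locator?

Latitude extended square 0; −1 → -1, wraps to 9, carry into subsquare.
Latitude subsquare w = 22; −1 → 21 = v.
The longitude characters are unchanged.

NL75rv69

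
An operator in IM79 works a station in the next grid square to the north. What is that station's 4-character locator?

IN70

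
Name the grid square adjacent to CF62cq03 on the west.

CF62bq93

Longitude extended square 0; −1 → -1, wraps to 9, carry into subsquare.
Longitude subsquare c = 2; −1 → 1 = b.
The latitude characters are unchanged.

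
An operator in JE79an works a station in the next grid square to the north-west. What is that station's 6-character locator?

Longitude subsquare a = 0; −1 → -1, wraps to 23 = x, carry into square.
Longitude square 7; −1 → 6.
Latitude subsquare n = 13; +1 → 14 = o.

JE69xo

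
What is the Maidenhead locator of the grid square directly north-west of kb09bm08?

Longitude extended square 0; −1 → -1, wraps to 9, carry into subsquare.
Longitude subsquare b = 1; −1 → 0 = a.
Latitude extended square 8; +1 → 9.

KB09am99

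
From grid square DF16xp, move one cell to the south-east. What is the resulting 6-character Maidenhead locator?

DF26ao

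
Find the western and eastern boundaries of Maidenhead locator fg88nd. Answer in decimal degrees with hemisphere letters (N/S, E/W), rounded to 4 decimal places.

62.9167° W, 62.8333° W

Field F=5, G=6: +5·20° lon, +6·10° lat → SW at lon -80°, lat -30°.
Square 8, 8: +8·2° lon, +8·1° lat → SW at lon -64°, lat -22°.
Subsquare n=13, d=3: +13·0.0833333° lon, +3·0.0416667° lat → SW at lon -62.9167°, lat -21.875°.
Cell spans 0.0833333° lon × 0.0416667° lat.
west 62.9167° W, east 62.8333° W.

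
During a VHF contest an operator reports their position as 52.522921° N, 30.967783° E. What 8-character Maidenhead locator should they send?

KO52lm65

Shift to the Maidenhead origin (180°W, 90°S): lon 210.96778, lat 142.52292.
Field: lon ⌊210.96778/20⌋ = 10 → K; lat ⌊142.52292/10⌋ = 14 → O.
Square: lon ⌊10.96778/2⌋ = 5; lat ⌊2.52292/1⌋ = 2.
Subsquare: lon ⌊0.96778/0.0833333⌋ = 11 → l; lat ⌊0.52292/0.0416667⌋ = 12 → m.
Extended square: lon ⌊0.05112/0.00833333⌋ = 6; lat ⌊0.02292/0.00416667⌋ = 5.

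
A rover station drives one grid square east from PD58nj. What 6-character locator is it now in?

Longitude subsquare n = 13; +1 → 14 = o.
The latitude characters are unchanged.

PD58oj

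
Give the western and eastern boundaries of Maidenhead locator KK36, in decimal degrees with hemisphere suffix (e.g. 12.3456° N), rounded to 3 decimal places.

Field K=10, K=10: +10·20° lon, +10·10° lat → SW at lon 20°, lat 10°.
Square 3, 6: +3·2° lon, +6·1° lat → SW at lon 26°, lat 16°.
Cell spans 2° lon × 1° lat.
west 26.000° E, east 28.000° E.

26.000° E, 28.000° E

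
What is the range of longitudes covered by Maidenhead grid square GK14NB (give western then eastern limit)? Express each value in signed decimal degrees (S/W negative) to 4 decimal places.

-56.9167, -56.8333

Field G=6, K=10: +6·20° lon, +10·10° lat → SW at lon -60°, lat 10°.
Square 1, 4: +1·2° lon, +4·1° lat → SW at lon -58°, lat 14°.
Subsquare n=13, b=1: +13·0.0833333° lon, +1·0.0416667° lat → SW at lon -56.9167°, lat 14.0417°.
Cell spans 0.0833333° lon × 0.0416667° lat.
west -56.9167, east -56.8333.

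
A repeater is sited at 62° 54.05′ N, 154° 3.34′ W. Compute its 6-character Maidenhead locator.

Add 180° to longitude and 90° to latitude: 25.9443, 152.9008.
Field: lon ⌊25.9443/20⌋ = 1 → B; lat ⌊152.9008/10⌋ = 15 → P.
Square: lon ⌊5.9443/2⌋ = 2; lat ⌊2.9008/1⌋ = 2.
Subsquare: lon ⌊1.9443/0.0833333⌋ = 23 → x; lat ⌊0.9008/0.0416667⌋ = 21 → v.

BP22xv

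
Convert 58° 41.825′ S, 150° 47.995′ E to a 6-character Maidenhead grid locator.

Shift to the Maidenhead origin (180°W, 90°S): lon 330.7999, lat 31.3029.
Field: 330.7999/20 → 16 → Q, 31.3029/10 → 3 → D; chars QD.
Square: 10.7999/2 → 5, 1.3029/1 → 1; chars 51.
Subsquare: 0.7999/0.0833333 → 9 → j, 0.3029/0.0416667 → 7 → h; chars jh.

QD51jh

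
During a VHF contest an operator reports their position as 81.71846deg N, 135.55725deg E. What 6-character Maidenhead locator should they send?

PR71sr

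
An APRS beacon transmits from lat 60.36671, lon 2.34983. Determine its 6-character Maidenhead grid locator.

JP10ei

Shift to the Maidenhead origin (180°W, 90°S): lon 182.3498, lat 150.3667.
Field (20°×10°, letters A–R): 182.3498/20 → 9 → J, 150.3667/10 → 15 → P; chars JP.
Square (2°×1°, digits 0–9): 2.3498/2 → 1, 0.3667/1 → 0; chars 10.
Subsquare (5′×2.5′, letters a–x): 0.3498/0.0833333 → 4 → e, 0.3667/0.0416667 → 8 → i; chars ei.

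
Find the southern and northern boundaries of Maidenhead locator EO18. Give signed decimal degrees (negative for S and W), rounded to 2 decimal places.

58.00, 59.00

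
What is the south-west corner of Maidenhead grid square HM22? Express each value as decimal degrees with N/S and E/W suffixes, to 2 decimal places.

32.00° N, 36.00° W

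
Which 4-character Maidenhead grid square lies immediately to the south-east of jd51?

JD60

Longitude square 5; +1 → 6.
Latitude square 1; −1 → 0.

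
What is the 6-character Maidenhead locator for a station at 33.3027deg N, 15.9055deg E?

JM73wh

Shift to the Maidenhead origin (180°W, 90°S): lon 195.9055, lat 123.3027.
Field: 195.9055/20 → 9 → J, 123.3027/10 → 12 → M; chars JM.
Square: 15.9055/2 → 7, 3.3027/1 → 3; chars 73.
Subsquare: 1.9055/0.0833333 → 22 → w, 0.3027/0.0416667 → 7 → h; chars wh.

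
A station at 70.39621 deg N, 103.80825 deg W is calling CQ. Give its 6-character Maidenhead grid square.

DQ80cj

Add 180° to longitude and 90° to latitude: 76.1917, 160.3962.
Field: lon ⌊76.1917/20⌋ = 3 → D; lat ⌊160.3962/10⌋ = 16 → Q.
Square: lon ⌊16.1917/2⌋ = 8; lat ⌊0.3962/1⌋ = 0.
Subsquare: lon ⌊0.1917/0.0833333⌋ = 2 → c; lat ⌊0.3962/0.0416667⌋ = 9 → j.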